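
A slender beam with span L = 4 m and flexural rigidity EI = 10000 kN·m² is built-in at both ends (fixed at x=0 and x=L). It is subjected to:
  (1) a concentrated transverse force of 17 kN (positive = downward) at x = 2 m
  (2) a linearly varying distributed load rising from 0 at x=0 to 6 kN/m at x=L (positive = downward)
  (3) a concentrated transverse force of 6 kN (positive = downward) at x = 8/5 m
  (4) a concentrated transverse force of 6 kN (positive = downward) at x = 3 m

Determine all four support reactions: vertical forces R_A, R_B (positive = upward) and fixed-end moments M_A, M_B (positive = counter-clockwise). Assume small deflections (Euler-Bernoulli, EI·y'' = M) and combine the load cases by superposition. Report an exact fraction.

Load 1 — point force P=17 kN at a=2 m (b=L-a=2):
  R_A = Pb²(3a+b)/L³ = 17·2²·(3·2+2)/4³ = 17/2 kN
  M_A = Pab²/L² = 17·2·2²/4² = 17/2 kN·m
  R_B = Pa²(a+3b)/L³ = 17·2²·(2+3·2)/4³ = 17/2 kN
  M_B = -Pa²b/L² = -17·2²·2/4² = -17/2 kN·m
Load 2 — triangular load w₀=6 kN/m (0→w₀ over full span):
  R_A = 3w₀L/20 = 3·6·4/20 = 18/5 kN
  M_A = w₀L²/30 = 6·4²/30 = 16/5 kN·m
  R_B = 7w₀L/20 = 7·6·4/20 = 42/5 kN
  M_B = -w₀L²/20 = -6·4²/20 = -24/5 kN·m
Load 3 — point force P=6 kN at a=8/5 m (b=L-a=12/5):
  R_A = Pb²(3a+b)/L³ = 6·(12/5)²·(3·(8/5)+(12/5))/4³ = 486/125 kN
  M_A = Pab²/L² = 6·(8/5)·(12/5)²/4² = 432/125 kN·m
  R_B = Pa²(a+3b)/L³ = 6·(8/5)²·((8/5)+3·(12/5))/4³ = 264/125 kN
  M_B = -Pa²b/L² = -6·(8/5)²·(12/5)/4² = -288/125 kN·m
Load 4 — point force P=6 kN at a=3 m (b=L-a=1):
  R_A = Pb²(3a+b)/L³ = 6·1²·(3·3+1)/4³ = 15/16 kN
  M_A = Pab²/L² = 6·3·1²/4² = 9/8 kN·m
  R_B = Pa²(a+3b)/L³ = 6·3²·(3+3·1)/4³ = 81/16 kN
  M_B = -Pa²b/L² = -6·3²·1/4² = -27/8 kN·m
Superposition: R_A = 33851/2000 kN, M_A = 16281/1000 kN·m, R_B = 48149/2000 kN, M_B = -18979/1000 kN·m

R_A = 33851/2000 kN, M_A = 16281/1000 kN·m, R_B = 48149/2000 kN, M_B = -18979/1000 kN·m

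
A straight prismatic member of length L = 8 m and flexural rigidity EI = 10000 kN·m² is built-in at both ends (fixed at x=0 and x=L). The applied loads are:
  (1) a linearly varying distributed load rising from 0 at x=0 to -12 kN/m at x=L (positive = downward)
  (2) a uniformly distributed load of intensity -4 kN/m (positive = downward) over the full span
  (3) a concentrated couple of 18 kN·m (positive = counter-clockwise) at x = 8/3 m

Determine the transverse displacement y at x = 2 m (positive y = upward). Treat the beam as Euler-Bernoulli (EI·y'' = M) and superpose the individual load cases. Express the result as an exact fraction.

Load 1 — triangular load w₀=-12 kN/m (0→w₀ over full span):
  y_1 = -w₀x²(L-x)²(x+2L)/(120LEI) = -(-12)·2²·(8-2)²·(2+2·8)/(120·8·10000) = 81/25000 m
Load 2 — uniform load w=-4 kN/m over full span:
  y_2 = -wx²(L-x)²/(24EI) = -(-4)·2²·(8-2)²/(24·10000) = 3/1250 m
Load 3 — applied couple M₀=18 kN·m at a=8/3 m (b=L-a=16/3):
  y_3 = (R_Ax³/6 - M_Ax²/2)/EI  [x≤a] with R_A=3, M_A=0 = (3·2³/6 - 0·2²/2)/10000 = 1/2500 m
Superposition: y = Σ y_i = 151/25000 m ≈ 0.006040 m

y(2) = 151/25000 m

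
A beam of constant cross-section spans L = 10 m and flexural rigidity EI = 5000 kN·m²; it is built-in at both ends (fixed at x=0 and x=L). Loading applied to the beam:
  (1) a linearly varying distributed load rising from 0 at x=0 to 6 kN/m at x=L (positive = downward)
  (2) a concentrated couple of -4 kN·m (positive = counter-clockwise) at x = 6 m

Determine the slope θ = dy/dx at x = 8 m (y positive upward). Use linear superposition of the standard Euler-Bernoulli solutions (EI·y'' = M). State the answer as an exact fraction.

θ(8) = 397/78125 rad

Load 1 — triangular load w₀=6 kN/m (0→w₀ over full span):
  θ_1 = -w₀(2x(L-x)(L-2x)(x+2L)+x²(L-x)²)/(120LEI) = -6·(2·8·(10-8)·(10-2·8)·(8+2·10)+8²·(10-8)²)/(120·10·5000) = 16/3125 rad
Load 2 — applied couple M₀=-4 kN·m at a=6 m (b=L-a=4):
  θ_2 = (R_Ax²/2 - M_Ax - M₀(x-a))/EI  [x>a] with R_A=-72/125, M_A=-32/25 = ((-72/125)·8²/2 - (-32/25)·8 - (-4)·(8-6))/5000 = -3/78125 rad
Superposition: θ = Σ θ_i = 397/78125 rad ≈ 0.005082 rad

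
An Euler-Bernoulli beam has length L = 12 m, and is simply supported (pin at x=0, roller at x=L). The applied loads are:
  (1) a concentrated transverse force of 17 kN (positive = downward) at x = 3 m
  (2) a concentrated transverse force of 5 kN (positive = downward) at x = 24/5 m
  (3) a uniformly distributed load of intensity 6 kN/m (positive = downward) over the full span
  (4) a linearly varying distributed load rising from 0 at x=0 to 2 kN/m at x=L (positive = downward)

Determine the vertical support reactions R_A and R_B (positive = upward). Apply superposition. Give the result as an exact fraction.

R_A = 223/4 kN, R_B = 201/4 kN

Load 1 — point force P=17 kN at a=3 m (b=L-a=9):
  R_A = Pb/L = 17·9/12 = 51/4 kN
  R_B = Pa/L = 17·3/12 = 17/4 kN
Load 2 — point force P=5 kN at a=24/5 m (b=L-a=36/5):
  R_A = Pb/L = 5·(36/5)/12 = 3 kN
  R_B = Pa/L = 5·(24/5)/12 = 2 kN
Load 3 — uniform load w=6 kN/m over full span:
  R_A = wL/2 = 6·12/2 = 36 kN
  R_B = wL/2 = 6·12/2 = 36 kN
Load 4 — triangular load w₀=2 kN/m (0→w₀ over full span):
  R_A = w₀L/6 = 2·12/6 = 4 kN
  R_B = w₀L/3 = 2·12/3 = 8 kN
Superposition: R_A = 223/4 kN, R_B = 201/4 kN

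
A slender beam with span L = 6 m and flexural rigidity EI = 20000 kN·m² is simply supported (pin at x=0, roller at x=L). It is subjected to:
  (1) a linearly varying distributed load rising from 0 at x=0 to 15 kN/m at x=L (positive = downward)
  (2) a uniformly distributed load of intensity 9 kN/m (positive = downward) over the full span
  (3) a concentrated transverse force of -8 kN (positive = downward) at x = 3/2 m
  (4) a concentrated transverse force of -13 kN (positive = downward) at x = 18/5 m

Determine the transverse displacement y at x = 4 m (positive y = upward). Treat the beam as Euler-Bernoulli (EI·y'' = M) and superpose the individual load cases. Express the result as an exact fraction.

y(4) = -43999/5000000 m

Load 1 — triangular load w₀=15 kN/m (0→w₀ over full span):
  y_1 = -w₀x(7L⁴-10L²x²+3x⁴)/(360LEI) = -15·4·(7·6⁴-10·6²·4²+3·4⁴)/(360·6·20000) = -17/3000 m
Load 2 — uniform load w=9 kN/m over full span:
  y_2 = -wx(L³-2Lx²+x³)/(24EI) = -9·4·(6³-2·6·4²+4³)/(24·20000) = -33/5000 m
Load 3 — point force P=-8 kN at a=3/2 m (b=L-a=9/2):
  y_3 = -Pa(L-x)(2Lx-a²-x²)/(6LEI)  [x>a] = -(-8)·(3/2)·(6-4)·(2·6·4-(3/2)²-4²)/(6·6·20000) = 119/120000 m
Load 4 — point force P=-13 kN at a=18/5 m (b=L-a=12/5):
  y_4 = -Pa(L-x)(2Lx-a²-x²)/(6LEI)  [x>a] = -(-13)·(18/5)·(6-4)·(2·6·4-(18/5)²-4²)/(6·6·20000) = 1547/625000 m
Superposition: y = Σ y_i = -43999/5000000 m ≈ -0.008800 m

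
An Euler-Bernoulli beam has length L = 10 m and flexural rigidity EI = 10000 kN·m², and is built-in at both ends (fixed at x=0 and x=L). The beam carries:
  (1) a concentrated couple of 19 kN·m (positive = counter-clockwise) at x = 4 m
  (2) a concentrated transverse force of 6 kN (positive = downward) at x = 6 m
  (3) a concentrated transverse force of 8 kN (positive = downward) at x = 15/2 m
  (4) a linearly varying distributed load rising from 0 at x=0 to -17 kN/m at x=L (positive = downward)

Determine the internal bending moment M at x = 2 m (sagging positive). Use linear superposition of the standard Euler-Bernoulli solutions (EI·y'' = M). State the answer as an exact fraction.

Load 1 — applied couple M₀=19 kN·m at a=4 m (b=L-a=6):
  M_1 = R_Ax - M_A  [x≤a] with R_A=342/125, M_A=57/25 = (342/125)·2 - (57/25) = 399/125 kN·m
Load 2 — point force P=6 kN at a=6 m (b=L-a=4):
  M_2 = Pb²(3a+b)x/L³ - Pab²/L²  [x≤a] = 6·4²·(3·6+4)·2/10³ - 6·6·4²/10² = -192/125 kN·m
Load 3 — point force P=8 kN at a=15/2 m (b=L-a=5/2):
  M_3 = Pb²(3a+b)x/L³ - Pab²/L²  [x≤a] = 8·(5/2)²·(3·(15/2)+(5/2))·2/10³ - 8·(15/2)·(5/2)²/10² = -5/4 kN·m
Load 4 — triangular load w₀=-17 kN/m (0→w₀ over full span):
  M_4 = 3w₀Lx/20 - w₀L²/30 - w₀x³/(6L) = 3·(-17)·10·2/20 - (-17)·10²/30 - (-17)·2³/(6·10) = 119/15 kN·m
Superposition: M = Σ M_i = 12509/1500 kN·m ≈ 8.339333 kN·m

M(2) = 12509/1500 kN·m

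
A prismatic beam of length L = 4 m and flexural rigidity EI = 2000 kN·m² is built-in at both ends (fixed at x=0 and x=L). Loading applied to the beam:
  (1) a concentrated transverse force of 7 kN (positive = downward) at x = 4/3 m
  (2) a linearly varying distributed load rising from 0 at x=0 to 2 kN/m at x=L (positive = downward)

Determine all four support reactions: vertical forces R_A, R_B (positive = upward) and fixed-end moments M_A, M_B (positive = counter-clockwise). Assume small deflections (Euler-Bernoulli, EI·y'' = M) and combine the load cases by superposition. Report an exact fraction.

R_A = 862/135 kN, M_A = 704/135 kN·m, R_B = 623/135 kN, M_B = -496/135 kN·m

Load 1 — point force P=7 kN at a=4/3 m (b=L-a=8/3):
  R_A = Pb²(3a+b)/L³ = 7·(8/3)²·(3·(4/3)+(8/3))/4³ = 140/27 kN
  M_A = Pab²/L² = 7·(4/3)·(8/3)²/4² = 112/27 kN·m
  R_B = Pa²(a+3b)/L³ = 7·(4/3)²·((4/3)+3·(8/3))/4³ = 49/27 kN
  M_B = -Pa²b/L² = -7·(4/3)²·(8/3)/4² = -56/27 kN·m
Load 2 — triangular load w₀=2 kN/m (0→w₀ over full span):
  R_A = 3w₀L/20 = 3·2·4/20 = 6/5 kN
  M_A = w₀L²/30 = 2·4²/30 = 16/15 kN·m
  R_B = 7w₀L/20 = 7·2·4/20 = 14/5 kN
  M_B = -w₀L²/20 = -2·4²/20 = -8/5 kN·m
Superposition: R_A = 862/135 kN, M_A = 704/135 kN·m, R_B = 623/135 kN, M_B = -496/135 kN·m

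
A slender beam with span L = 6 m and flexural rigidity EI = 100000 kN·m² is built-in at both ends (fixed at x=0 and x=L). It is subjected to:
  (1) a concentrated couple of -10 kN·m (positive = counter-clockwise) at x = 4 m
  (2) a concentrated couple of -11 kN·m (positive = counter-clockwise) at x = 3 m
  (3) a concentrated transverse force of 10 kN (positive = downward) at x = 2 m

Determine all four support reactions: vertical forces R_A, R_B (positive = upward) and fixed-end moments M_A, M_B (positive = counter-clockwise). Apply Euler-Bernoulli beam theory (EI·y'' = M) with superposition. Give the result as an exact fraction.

Load 1 — applied couple M₀=-10 kN·m at a=4 m (b=L-a=2):
  R_A = 6M₀ab/L³ = 6·(-10)·4·2/6³ = -20/9 kN
  M_A = M₀b(2a-b)/L² = (-10)·2·(2·4-2)/6² = -10/3 kN·m
  R_B = -6M₀ab/L³ = -6·(-10)·4·2/6³ = 20/9 kN
  M_B = M₀a(2b-a)/L² = (-10)·4·(2·2-4)/6² = 0 kN·m
Load 2 — applied couple M₀=-11 kN·m at a=3 m (b=L-a=3):
  R_A = 6M₀ab/L³ = 6·(-11)·3·3/6³ = -11/4 kN
  M_A = M₀b(2a-b)/L² = (-11)·3·(2·3-3)/6² = -11/4 kN·m
  R_B = -6M₀ab/L³ = -6·(-11)·3·3/6³ = 11/4 kN
  M_B = M₀a(2b-a)/L² = (-11)·3·(2·3-3)/6² = -11/4 kN·m
Load 3 — point force P=10 kN at a=2 m (b=L-a=4):
  R_A = Pb²(3a+b)/L³ = 10·4²·(3·2+4)/6³ = 200/27 kN
  M_A = Pab²/L² = 10·2·4²/6² = 80/9 kN·m
  R_B = Pa²(a+3b)/L³ = 10·2²·(2+3·4)/6³ = 70/27 kN
  M_B = -Pa²b/L² = -10·2²·4/6² = -40/9 kN·m
Superposition: R_A = 263/108 kN, M_A = 101/36 kN·m, R_B = 817/108 kN, M_B = -259/36 kN·m

R_A = 263/108 kN, M_A = 101/36 kN·m, R_B = 817/108 kN, M_B = -259/36 kN·m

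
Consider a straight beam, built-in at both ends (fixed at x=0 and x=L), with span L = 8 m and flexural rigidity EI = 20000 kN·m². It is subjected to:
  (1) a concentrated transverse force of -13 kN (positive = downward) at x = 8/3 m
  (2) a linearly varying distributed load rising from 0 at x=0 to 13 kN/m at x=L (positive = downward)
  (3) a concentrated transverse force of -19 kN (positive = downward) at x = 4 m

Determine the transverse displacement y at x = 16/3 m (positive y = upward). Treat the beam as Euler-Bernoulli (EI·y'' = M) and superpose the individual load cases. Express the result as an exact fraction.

y(16/3) = -1423/6834375 m

Load 1 — point force P=-13 kN at a=8/3 m (b=L-a=16/3):
  y_1 = -Pa²(L-x)²(3bL-(3b+a)(L-x))/(6L³EI)  [x>a] = -(-13)·(8/3)²·(8-(16/3))²·(3·(16/3)·8-(3·(16/3)+(8/3))·(8-(16/3)))/(6·8³·20000) = 1144/1366875 m
Load 2 — triangular load w₀=13 kN/m (0→w₀ over full span):
  y_2 = -w₀x²(L-x)²(x+2L)/(120LEI) = -13·(16/3)²·(8-(16/3))²·((16/3)+2·8)/(120·8·20000) = -6656/2278125 m
Load 3 — point force P=-19 kN at a=4 m (b=L-a=4):
  y_3 = -Pa²(L-x)²(3bL-(3b+a)(L-x))/(6L³EI)  [x>a] = -(-19)·4²·(8-(16/3))²·(3·4·8-(3·4+4)·(8-(16/3)))/(6·8³·20000) = 19/10125 m
Superposition: y = Σ y_i = -1423/6834375 m ≈ -0.000208 m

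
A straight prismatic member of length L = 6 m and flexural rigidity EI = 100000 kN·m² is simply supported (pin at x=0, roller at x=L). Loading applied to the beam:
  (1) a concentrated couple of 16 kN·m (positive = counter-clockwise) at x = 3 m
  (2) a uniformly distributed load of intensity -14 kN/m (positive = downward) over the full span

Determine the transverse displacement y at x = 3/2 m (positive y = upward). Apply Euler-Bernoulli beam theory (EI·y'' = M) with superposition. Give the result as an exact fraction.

y(3/2) = 2097/1280000 m

Load 1 — applied couple M₀=16 kN·m at a=3 m (b=L-a=3):
  y_1 = (M₀x³/(6L)+C₁x)/EI  [x≤a] with C₁=M₀(3b²-L²)/(6L)=-4 = (16·(3/2)³/(6·6)+(-4)·(3/2))/100000 = -9/200000 m
Load 2 — uniform load w=-14 kN/m over full span:
  y_2 = -wx(L³-2Lx²+x³)/(24EI) = -(-14)·(3/2)·(6³-2·6·(3/2)²+(3/2)³)/(24·100000) = 10773/6400000 m
Superposition: y = Σ y_i = 2097/1280000 m ≈ 0.001638 m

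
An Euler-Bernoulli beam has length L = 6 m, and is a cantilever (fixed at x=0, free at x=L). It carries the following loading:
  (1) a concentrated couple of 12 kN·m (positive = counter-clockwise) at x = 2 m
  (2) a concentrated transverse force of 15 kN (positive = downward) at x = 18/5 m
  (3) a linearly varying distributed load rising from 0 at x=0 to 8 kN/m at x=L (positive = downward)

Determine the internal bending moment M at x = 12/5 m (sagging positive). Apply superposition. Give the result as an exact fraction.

Load 1 — applied couple M₀=12 kN·m at a=2 m (b=L-a=4):
  M_1 = 0  [x>a] = 0 kN·m
Load 2 — point force P=15 kN at a=18/5 m (b=L-a=12/5):
  M_2 = -P(a-x)  [x≤a] = -15·((18/5)-(12/5)) = -18 kN·m
Load 3 — triangular load w₀=8 kN/m (0→w₀ over full span):
  M_3 = w₀Lx/2 - w₀L²/3 - w₀x³/(6L) = 8·6·(12/5)/2 - 8·6²/3 - 8·(12/5)³/(6·6) = -5184/125 kN·m
Superposition: M = Σ M_i = -7434/125 kN·m ≈ -59.472000 kN·m

M(12/5) = -7434/125 kN·m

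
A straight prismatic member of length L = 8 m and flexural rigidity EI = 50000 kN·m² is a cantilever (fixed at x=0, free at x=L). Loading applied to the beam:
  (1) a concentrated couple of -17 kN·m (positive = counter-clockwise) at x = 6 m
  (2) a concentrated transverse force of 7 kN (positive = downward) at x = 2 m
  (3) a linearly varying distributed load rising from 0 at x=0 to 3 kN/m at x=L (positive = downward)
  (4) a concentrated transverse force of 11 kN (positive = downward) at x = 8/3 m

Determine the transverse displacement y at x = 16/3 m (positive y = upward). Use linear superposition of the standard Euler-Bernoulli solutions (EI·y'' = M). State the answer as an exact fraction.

y(16/3) = -334501/15187500 m

Load 1 — applied couple M₀=-17 kN·m at a=6 m (b=L-a=2):
  y_1 = M₀x²/(2EI)  [x≤a] = (-17)·(16/3)²/(2·50000) = -136/28125 m
Load 2 — point force P=7 kN at a=2 m (b=L-a=6):
  y_2 = -Pa²(3x-a)/(6EI)  [x>a] = -7·2²·(3·(16/3)-2)/(6·50000) = -49/37500 m
Load 3 — triangular load w₀=3 kN/m (0→w₀ over full span):
  y_3 = (w₀Lx³/12-w₀L²x²/6-w₀x⁵/(120L))/EI = (3·8·(16/3)³/12-3·8²·(16/3)²/6-3·(16/3)⁵/(120·8))/50000 = -47104/3796875 m
Load 4 — point force P=11 kN at a=8/3 m (b=L-a=16/3):
  y_4 = -Pa²(3x-a)/(6EI)  [x>a] = -11·(8/3)²·(3·(16/3)-(8/3))/(6·50000) = -176/50625 m
Superposition: y = Σ y_i = -334501/15187500 m ≈ -0.022025 m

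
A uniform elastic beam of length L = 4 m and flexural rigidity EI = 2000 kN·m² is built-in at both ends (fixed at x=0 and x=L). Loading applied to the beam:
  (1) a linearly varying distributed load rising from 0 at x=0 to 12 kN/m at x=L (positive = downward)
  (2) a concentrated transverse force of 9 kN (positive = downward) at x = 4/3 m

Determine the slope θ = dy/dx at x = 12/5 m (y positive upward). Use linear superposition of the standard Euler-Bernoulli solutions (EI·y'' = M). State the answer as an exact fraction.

θ(12/5) = 98/78125 rad

Load 1 — triangular load w₀=12 kN/m (0→w₀ over full span):
  θ_1 = -w₀(2x(L-x)(L-2x)(x+2L)+x²(L-x)²)/(120LEI) = -12·(2·(12/5)·(4-(12/5))·(4-2·(12/5))·((12/5)+2·4)+(12/5)²·(4-(12/5))²)/(120·4·2000) = 48/78125 rad
Load 2 — point force P=9 kN at a=4/3 m (b=L-a=8/3):
  θ_2 = Pa²(L-x)(2bL-(3b+a)(L-x))/(2L³EI)  [x>a] = 9·(4/3)²·(4-(12/5))·(2·(8/3)·4-(3·(8/3)+(4/3))·(4-(12/5)))/(2·4³·2000) = 2/3125 rad
Superposition: θ = Σ θ_i = 98/78125 rad ≈ 0.001254 rad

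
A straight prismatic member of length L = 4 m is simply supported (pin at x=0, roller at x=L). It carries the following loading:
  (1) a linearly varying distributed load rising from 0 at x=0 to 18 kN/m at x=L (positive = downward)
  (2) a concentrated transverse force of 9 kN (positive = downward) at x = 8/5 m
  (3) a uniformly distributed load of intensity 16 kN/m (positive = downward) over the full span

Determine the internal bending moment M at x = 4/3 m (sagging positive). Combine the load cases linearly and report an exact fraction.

M(4/3) = 748/15 kN·m

Load 1 — triangular load w₀=18 kN/m (0→w₀ over full span):
  M_1 = w₀Lx/6 - w₀x³/(6L) = 18·4·(4/3)/6 - 18·(4/3)³/(6·4) = 128/9 kN·m
Load 2 — point force P=9 kN at a=8/5 m (b=L-a=12/5):
  M_2 = Pbx/L  [x≤a] = 9·(12/5)·(4/3)/4 = 36/5 kN·m
Load 3 — uniform load w=16 kN/m over full span:
  M_3 = wx(L-x)/2 = 16·(4/3)·(4-(4/3))/2 = 256/9 kN·m
Superposition: M = Σ M_i = 748/15 kN·m ≈ 49.866667 kN·m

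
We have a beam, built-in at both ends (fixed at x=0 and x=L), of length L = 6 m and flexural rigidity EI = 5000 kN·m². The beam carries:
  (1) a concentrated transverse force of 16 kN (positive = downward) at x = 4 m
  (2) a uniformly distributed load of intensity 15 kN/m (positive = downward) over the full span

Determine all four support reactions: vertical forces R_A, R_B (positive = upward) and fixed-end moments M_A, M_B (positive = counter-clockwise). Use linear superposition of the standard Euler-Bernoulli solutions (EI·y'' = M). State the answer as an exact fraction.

R_A = 1327/27 kN, M_A = 469/9 kN·m, R_B = 1535/27 kN, M_B = -533/9 kN·m

Load 1 — point force P=16 kN at a=4 m (b=L-a=2):
  R_A = Pb²(3a+b)/L³ = 16·2²·(3·4+2)/6³ = 112/27 kN
  M_A = Pab²/L² = 16·4·2²/6² = 64/9 kN·m
  R_B = Pa²(a+3b)/L³ = 16·4²·(4+3·2)/6³ = 320/27 kN
  M_B = -Pa²b/L² = -16·4²·2/6² = -128/9 kN·m
Load 2 — uniform load w=15 kN/m over full span:
  R_A = wL/2 = 15·6/2 = 45 kN
  M_A = wL²/12 = 15·6²/12 = 45 kN·m
  R_B = wL/2 = 15·6/2 = 45 kN
  M_B = -wL²/12 = -15·6²/12 = -45 kN·m
Superposition: R_A = 1327/27 kN, M_A = 469/9 kN·m, R_B = 1535/27 kN, M_B = -533/9 kN·m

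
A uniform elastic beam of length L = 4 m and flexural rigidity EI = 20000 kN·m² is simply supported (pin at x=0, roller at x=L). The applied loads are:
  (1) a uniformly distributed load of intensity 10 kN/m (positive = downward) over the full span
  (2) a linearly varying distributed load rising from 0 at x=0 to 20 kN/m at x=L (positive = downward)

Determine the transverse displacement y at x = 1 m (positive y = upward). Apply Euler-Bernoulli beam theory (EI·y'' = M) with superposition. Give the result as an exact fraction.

Load 1 — uniform load w=10 kN/m over full span:
  y_1 = -wx(L³-2Lx²+x³)/(24EI) = -10·1·(4³-2·4·1²+1³)/(24·20000) = -19/16000 m
Load 2 — triangular load w₀=20 kN/m (0→w₀ over full span):
  y_2 = -w₀x(7L⁴-10L²x²+3x⁴)/(360LEI) = -20·1·(7·4⁴-10·4²·1²+3·1⁴)/(360·4·20000) = -109/96000 m
Superposition: y = Σ y_i = -223/96000 m ≈ -0.002323 m

y(1) = -223/96000 m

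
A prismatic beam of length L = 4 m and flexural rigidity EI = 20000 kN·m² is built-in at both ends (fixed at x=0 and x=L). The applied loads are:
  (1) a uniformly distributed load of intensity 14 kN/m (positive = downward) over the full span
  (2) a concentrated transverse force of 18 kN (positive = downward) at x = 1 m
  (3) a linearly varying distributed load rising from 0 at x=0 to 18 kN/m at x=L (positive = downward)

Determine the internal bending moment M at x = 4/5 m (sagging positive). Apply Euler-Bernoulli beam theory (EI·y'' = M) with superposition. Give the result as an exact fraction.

M(4/5) = -197/3000 kN·m

Load 1 — uniform load w=14 kN/m over full span:
  M_1 = wLx/2 - wL²/12 - wx²/2 = 14·4·(4/5)/2 - 14·4²/12 - 14·(4/5)²/2 = -56/75 kN·m
Load 2 — point force P=18 kN at a=1 m (b=L-a=3):
  M_2 = Pb²(3a+b)x/L³ - Pab²/L²  [x≤a] = 18·3²·(3·1+3)·(4/5)/4³ - 18·1·3²/4² = 81/40 kN·m
Load 3 — triangular load w₀=18 kN/m (0→w₀ over full span):
  M_3 = 3w₀Lx/20 - w₀L²/30 - w₀x³/(6L) = 3·18·4·(4/5)/20 - 18·4²/30 - 18·(4/5)³/(6·4) = -168/125 kN·m
Superposition: M = Σ M_i = -197/3000 kN·m ≈ -0.065667 kN·m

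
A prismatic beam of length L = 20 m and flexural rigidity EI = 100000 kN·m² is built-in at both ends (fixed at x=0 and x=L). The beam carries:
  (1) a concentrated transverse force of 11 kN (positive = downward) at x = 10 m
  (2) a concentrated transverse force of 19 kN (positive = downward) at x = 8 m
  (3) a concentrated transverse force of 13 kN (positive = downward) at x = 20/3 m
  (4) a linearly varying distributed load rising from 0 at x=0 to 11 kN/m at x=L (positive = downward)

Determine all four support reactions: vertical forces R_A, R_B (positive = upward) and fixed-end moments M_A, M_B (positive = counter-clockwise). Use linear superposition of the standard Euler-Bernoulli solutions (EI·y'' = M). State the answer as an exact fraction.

Load 1 — point force P=11 kN at a=10 m (b=L-a=10):
  R_A = Pb²(3a+b)/L³ = 11·10²·(3·10+10)/20³ = 11/2 kN
  M_A = Pab²/L² = 11·10·10²/20² = 55/2 kN·m
  R_B = Pa²(a+3b)/L³ = 11·10²·(10+3·10)/20³ = 11/2 kN
  M_B = -Pa²b/L² = -11·10²·10/20² = -55/2 kN·m
Load 2 — point force P=19 kN at a=8 m (b=L-a=12):
  R_A = Pb²(3a+b)/L³ = 19·12²·(3·8+12)/20³ = 1539/125 kN
  M_A = Pab²/L² = 19·8·12²/20² = 1368/25 kN·m
  R_B = Pa²(a+3b)/L³ = 19·8²·(8+3·12)/20³ = 836/125 kN
  M_B = -Pa²b/L² = -19·8²·12/20² = -912/25 kN·m
Load 3 — point force P=13 kN at a=20/3 m (b=L-a=40/3):
  R_A = Pb²(3a+b)/L³ = 13·(40/3)²·(3·(20/3)+(40/3))/20³ = 260/27 kN
  M_A = Pab²/L² = 13·(20/3)·(40/3)²/20² = 1040/27 kN·m
  R_B = Pa²(a+3b)/L³ = 13·(20/3)²·((20/3)+3·(40/3))/20³ = 91/27 kN
  M_B = -Pa²b/L² = -13·(20/3)²·(40/3)/20² = -520/27 kN·m
Load 4 — triangular load w₀=11 kN/m (0→w₀ over full span):
  R_A = 3w₀L/20 = 3·11·20/20 = 33 kN
  M_A = w₀L²/30 = 11·20²/30 = 440/3 kN·m
  R_B = 7w₀L/20 = 7·11·20/20 = 77 kN
  M_B = -w₀L²/20 = -11·20²/20 = -220 kN·m
Superposition: R_A = 407981/6750 kN, M_A = 360997/1350 kN·m, R_B = 624769/6750 kN, M_B = -409373/1350 kN·m

R_A = 407981/6750 kN, M_A = 360997/1350 kN·m, R_B = 624769/6750 kN, M_B = -409373/1350 kN·m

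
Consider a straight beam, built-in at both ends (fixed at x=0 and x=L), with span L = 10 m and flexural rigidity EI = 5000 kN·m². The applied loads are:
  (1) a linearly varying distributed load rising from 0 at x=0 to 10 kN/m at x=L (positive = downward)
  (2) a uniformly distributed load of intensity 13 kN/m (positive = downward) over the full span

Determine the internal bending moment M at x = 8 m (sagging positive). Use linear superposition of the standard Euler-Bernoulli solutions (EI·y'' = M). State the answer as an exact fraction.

M(8) = -3 kN·m

Load 1 — triangular load w₀=10 kN/m (0→w₀ over full span):
  M_1 = 3w₀Lx/20 - w₀L²/30 - w₀x³/(6L) = 3·10·10·8/20 - 10·10²/30 - 10·8³/(6·10) = 4/3 kN·m
Load 2 — uniform load w=13 kN/m over full span:
  M_2 = wLx/2 - wL²/12 - wx²/2 = 13·10·8/2 - 13·10²/12 - 13·8²/2 = -13/3 kN·m
Superposition: M = Σ M_i = -3 kN·m ≈ -3.000000 kN·m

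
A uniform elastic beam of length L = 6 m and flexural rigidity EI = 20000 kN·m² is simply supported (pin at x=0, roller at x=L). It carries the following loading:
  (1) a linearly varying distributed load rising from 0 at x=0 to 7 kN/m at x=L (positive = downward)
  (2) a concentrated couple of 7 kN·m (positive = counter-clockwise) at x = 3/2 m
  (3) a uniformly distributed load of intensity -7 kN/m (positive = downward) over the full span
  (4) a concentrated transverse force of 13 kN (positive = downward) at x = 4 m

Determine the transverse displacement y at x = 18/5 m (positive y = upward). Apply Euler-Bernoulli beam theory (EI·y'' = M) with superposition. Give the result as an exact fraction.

Load 1 — triangular load w₀=7 kN/m (0→w₀ over full span):
  y_1 = -w₀x(7L⁴-10L²x²+3x⁴)/(360LEI) = -7·(18/5)·(7·6⁴-10·6²·(18/5)²+3·(18/5)⁴)/(360·6·20000) = -27972/9765625 m
Load 2 — applied couple M₀=7 kN·m at a=3/2 m (b=L-a=9/2):
  y_2 = (M₀x³/(6L)-M₀(x-a)²/2+C₁x)/EI  [x>a] with C₁=M₀(3b²-L²)/(6L)=77/16 = (7·(18/5)³/(6·6)-7·((18/5)-(3/2))²/2+(77/16)·(18/5))/20000 = 5481/10000000 m
Load 3 — uniform load w=-7 kN/m over full span:
  y_3 = -wx(L³-2Lx²+x³)/(24EI) = -(-7)·(18/5)·(6³-2·6·(18/5)²+(18/5)³)/(24·20000) = 17577/3125000 m
Load 4 — point force P=13 kN at a=4 m (b=L-a=2):
  y_4 = -Pbx(L²-b²-x²)/(6LEI)  [x≤a] = -13·2·(18/5)·(6²-2²-(18/5)²)/(6·6·20000) = -1547/625000 m
Superposition: y = Σ y_i = 1041509/1250000000 m ≈ 0.000833 m

y(18/5) = 1041509/1250000000 m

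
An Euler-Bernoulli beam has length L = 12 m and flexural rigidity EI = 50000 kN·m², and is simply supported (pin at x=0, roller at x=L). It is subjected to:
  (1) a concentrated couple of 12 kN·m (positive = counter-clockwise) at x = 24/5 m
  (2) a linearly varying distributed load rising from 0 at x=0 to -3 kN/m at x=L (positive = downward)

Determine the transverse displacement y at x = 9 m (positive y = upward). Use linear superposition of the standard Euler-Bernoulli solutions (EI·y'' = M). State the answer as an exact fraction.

Load 1 — applied couple M₀=12 kN·m at a=24/5 m (b=L-a=36/5):
  y_1 = (M₀x³/(6L)-M₀(x-a)²/2+C₁x)/EI  [x>a] with C₁=M₀(3b²-L²)/(6L)=48/25 = (12·9³/(6·12)-12·(9-(24/5))²/2+(48/25)·9)/50000 = 1647/2500000 m
Load 2 — triangular load w₀=-3 kN/m (0→w₀ over full span):
  y_2 = -w₀x(7L⁴-10L²x²+3x⁴)/(360LEI) = -(-3)·9·(7·12⁴-10·12²·9²+3·9⁴)/(360·12·50000) = 9639/1600000 m
Superposition: y = Σ y_i = 267327/40000000 m ≈ 0.006683 m

y(9) = 267327/40000000 m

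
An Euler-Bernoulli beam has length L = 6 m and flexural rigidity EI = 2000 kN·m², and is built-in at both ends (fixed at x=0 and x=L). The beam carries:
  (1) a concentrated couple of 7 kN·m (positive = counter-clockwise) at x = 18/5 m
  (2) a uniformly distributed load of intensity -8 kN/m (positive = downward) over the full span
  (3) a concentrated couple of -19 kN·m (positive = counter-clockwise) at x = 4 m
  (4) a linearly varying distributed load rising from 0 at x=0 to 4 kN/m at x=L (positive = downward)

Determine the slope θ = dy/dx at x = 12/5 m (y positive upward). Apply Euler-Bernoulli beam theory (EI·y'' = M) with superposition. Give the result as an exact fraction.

Load 1 — applied couple M₀=7 kN·m at a=18/5 m (b=L-a=12/5):
  θ_1 = (R_Ax²/2 - M_Ax)/EI  [x≤a] with R_A=42/25, M_A=56/25 = ((42/25)·(12/5)²/2 - (56/25)·(12/5))/2000 = -21/78125 rad
Load 2 — uniform load w=-8 kN/m over full span:
  θ_2 = -wx(L-x)(L-2x)/(12EI) = -(-8)·(12/5)·(6-(12/5))·(6-2·(12/5))/(12·2000) = 54/15625 rad
Load 3 — applied couple M₀=-19 kN·m at a=4 m (b=L-a=2):
  θ_3 = (R_Ax²/2 - M_Ax)/EI  [x≤a] with R_A=-38/9, M_A=-19/3 = ((-38/9)·(12/5)²/2 - (-19/3)·(12/5))/2000 = 19/12500 rad
Load 4 — triangular load w₀=4 kN/m (0→w₀ over full span):
  θ_4 = -w₀(2x(L-x)(L-2x)(x+2L)+x²(L-x)²)/(120LEI) = -4·(2·(12/5)·(6-(12/5))·(6-2·(12/5))·((12/5)+2·6)+(12/5)²·(6-(12/5))²)/(120·6·2000) = -81/78125 rad
Superposition: θ = Σ θ_i = 1147/312500 rad ≈ 0.003670 rad

θ(12/5) = 1147/312500 rad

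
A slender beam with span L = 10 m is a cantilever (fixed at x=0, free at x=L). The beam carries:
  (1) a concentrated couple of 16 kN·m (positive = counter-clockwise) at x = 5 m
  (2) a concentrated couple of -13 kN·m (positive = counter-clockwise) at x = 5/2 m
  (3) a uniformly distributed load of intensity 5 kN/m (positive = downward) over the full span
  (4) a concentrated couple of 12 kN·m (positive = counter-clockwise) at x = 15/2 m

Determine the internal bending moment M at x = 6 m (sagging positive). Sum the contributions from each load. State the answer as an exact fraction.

M(6) = -28 kN·m

Load 1 — applied couple M₀=16 kN·m at a=5 m (b=L-a=5):
  M_1 = 0  [x>a] = 0 kN·m
Load 2 — applied couple M₀=-13 kN·m at a=5/2 m (b=L-a=15/2):
  M_2 = 0  [x>a] = 0 kN·m
Load 3 — uniform load w=5 kN/m over full span:
  M_3 = -w(L-x)²/2 = -5·(10-6)²/2 = -40 kN·m
Load 4 — applied couple M₀=12 kN·m at a=15/2 m (b=L-a=5/2):
  M_4 = M₀  [x≤a] = 12 = 12 kN·m
Superposition: M = Σ M_i = -28 kN·m ≈ -28.000000 kN·m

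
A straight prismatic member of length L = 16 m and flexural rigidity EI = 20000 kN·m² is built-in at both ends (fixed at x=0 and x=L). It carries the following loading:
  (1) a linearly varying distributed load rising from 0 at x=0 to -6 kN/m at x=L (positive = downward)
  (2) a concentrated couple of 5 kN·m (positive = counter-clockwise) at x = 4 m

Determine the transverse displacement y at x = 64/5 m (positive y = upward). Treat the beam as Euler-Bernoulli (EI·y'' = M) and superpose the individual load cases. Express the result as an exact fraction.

Load 1 — triangular load w₀=-6 kN/m (0→w₀ over full span):
  y_1 = -w₀x²(L-x)²(x+2L)/(120LEI) = -(-6)·(64/5)²·(16-(64/5))²·((64/5)+2·16)/(120·16·20000) = 114688/9765625 m
Load 2 — applied couple M₀=5 kN·m at a=4 m (b=L-a=12):
  y_2 = (R_Ax³/6 - M_Ax²/2 - M₀(x-a)²/2)/EI  [x>a] with R_A=45/128, M_A=-15/16 = ((45/128)·(64/5)³/6 - (-15/16)·(64/5)²/2 - 5·((64/5)-4)²/2)/20000 = 19/62500 m
Superposition: y = Σ y_i = 470627/39062500 m ≈ 0.012048 m

y(64/5) = 470627/39062500 m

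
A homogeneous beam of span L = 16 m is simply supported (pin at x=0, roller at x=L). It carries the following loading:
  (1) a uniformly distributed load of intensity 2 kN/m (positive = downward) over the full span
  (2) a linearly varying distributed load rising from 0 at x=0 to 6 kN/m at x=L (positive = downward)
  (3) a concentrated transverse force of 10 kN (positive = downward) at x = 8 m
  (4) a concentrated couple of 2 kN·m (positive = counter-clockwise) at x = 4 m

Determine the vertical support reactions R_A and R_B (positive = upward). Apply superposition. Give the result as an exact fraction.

Load 1 — uniform load w=2 kN/m over full span:
  R_A = wL/2 = 2·16/2 = 16 kN
  R_B = wL/2 = 2·16/2 = 16 kN
Load 2 — triangular load w₀=6 kN/m (0→w₀ over full span):
  R_A = w₀L/6 = 6·16/6 = 16 kN
  R_B = w₀L/3 = 6·16/3 = 32 kN
Load 3 — point force P=10 kN at a=8 m (b=L-a=8):
  R_A = Pb/L = 10·8/16 = 5 kN
  R_B = Pa/L = 10·8/16 = 5 kN
Load 4 — applied couple M₀=2 kN·m at a=4 m (b=L-a=12):
  R_A = M₀/L = 2/16 = 1/8 kN
  R_B = -M₀/L = -2/16 = -1/8 kN
Superposition: R_A = 297/8 kN, R_B = 423/8 kN

R_A = 297/8 kN, R_B = 423/8 kN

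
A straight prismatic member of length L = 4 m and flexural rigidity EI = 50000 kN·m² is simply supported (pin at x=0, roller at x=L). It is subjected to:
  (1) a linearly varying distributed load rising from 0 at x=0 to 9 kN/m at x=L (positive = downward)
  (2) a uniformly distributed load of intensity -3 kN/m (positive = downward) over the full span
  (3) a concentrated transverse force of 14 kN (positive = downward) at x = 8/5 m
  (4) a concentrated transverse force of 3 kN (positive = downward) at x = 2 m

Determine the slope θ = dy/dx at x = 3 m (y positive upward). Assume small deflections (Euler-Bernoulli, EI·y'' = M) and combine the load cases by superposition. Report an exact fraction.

Load 1 — triangular load w₀=9 kN/m (0→w₀ over full span):
  θ_1 = -w₀(7L⁴-30L²x²+15x⁴)/(360LEI) = -9·(7·4⁴-30·4²·3²+15·3⁴)/(360·4·50000) = 1313/8000000 rad
Load 2 — uniform load w=-3 kN/m over full span:
  θ_2 = -w(L³-6Lx²+4x³)/(24EI) = -(-3)·(4³-6·4·3²+4·3³)/(24·50000) = -11/100000 rad
Load 3 — point force P=14 kN at a=8/5 m (b=L-a=12/5):
  θ_3 = -Pa(2L²-6Lx+3x²+a²)/(6LEI)  [x>a] = -14·(8/5)·(2·4²-6·4·3+3·3²+(8/5)²)/(6·4·50000) = 609/3125000 rad
Load 4 — point force P=3 kN at a=2 m (b=L-a=2):
  θ_4 = -Pa(2L²-6Lx+3x²+a²)/(6LEI)  [x>a] = -3·2·(2·4²-6·4·3+3·3²+2²)/(6·4·50000) = 9/200000 rad
Superposition: θ = Σ θ_i = 58801/200000000 rad ≈ 0.000294 rad

θ(3) = 58801/200000000 rad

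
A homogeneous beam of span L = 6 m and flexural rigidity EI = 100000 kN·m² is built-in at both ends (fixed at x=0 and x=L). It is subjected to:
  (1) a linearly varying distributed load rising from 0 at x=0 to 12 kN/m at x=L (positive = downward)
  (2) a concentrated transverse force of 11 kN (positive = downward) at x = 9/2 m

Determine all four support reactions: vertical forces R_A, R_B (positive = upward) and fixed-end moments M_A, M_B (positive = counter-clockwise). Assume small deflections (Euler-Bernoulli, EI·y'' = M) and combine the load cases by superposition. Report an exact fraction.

R_A = 2003/160 kN, M_A = 2799/160 kN·m, R_B = 5517/160 kN, M_B = -4941/160 kN·m

Load 1 — triangular load w₀=12 kN/m (0→w₀ over full span):
  R_A = 3w₀L/20 = 3·12·6/20 = 54/5 kN
  M_A = w₀L²/30 = 12·6²/30 = 72/5 kN·m
  R_B = 7w₀L/20 = 7·12·6/20 = 126/5 kN
  M_B = -w₀L²/20 = -12·6²/20 = -108/5 kN·m
Load 2 — point force P=11 kN at a=9/2 m (b=L-a=3/2):
  R_A = Pb²(3a+b)/L³ = 11·(3/2)²·(3·(9/2)+(3/2))/6³ = 55/32 kN
  M_A = Pab²/L² = 11·(9/2)·(3/2)²/6² = 99/32 kN·m
  R_B = Pa²(a+3b)/L³ = 11·(9/2)²·((9/2)+3·(3/2))/6³ = 297/32 kN
  M_B = -Pa²b/L² = -11·(9/2)²·(3/2)/6² = -297/32 kN·m
Superposition: R_A = 2003/160 kN, M_A = 2799/160 kN·m, R_B = 5517/160 kN, M_B = -4941/160 kN·m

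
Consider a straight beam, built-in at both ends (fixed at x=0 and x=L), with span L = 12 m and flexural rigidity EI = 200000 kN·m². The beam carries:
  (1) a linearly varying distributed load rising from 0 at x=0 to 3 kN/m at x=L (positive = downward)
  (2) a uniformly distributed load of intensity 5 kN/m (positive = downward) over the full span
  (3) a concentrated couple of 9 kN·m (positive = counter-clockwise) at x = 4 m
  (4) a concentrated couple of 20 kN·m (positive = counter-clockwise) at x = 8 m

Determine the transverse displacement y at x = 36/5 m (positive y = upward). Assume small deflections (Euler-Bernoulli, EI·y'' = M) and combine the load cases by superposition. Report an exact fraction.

Load 1 — triangular load w₀=3 kN/m (0→w₀ over full span):
  y_1 = -w₀x²(L-x)²(x+2L)/(120LEI) = -3·(36/5)²·(12-(36/5))²·((36/5)+2·12)/(120·12·200000) = -18954/48828125 m
Load 2 — uniform load w=5 kN/m over full span:
  y_2 = -wx²(L-x)²/(24EI) = -5·(36/5)²·(12-(36/5))²/(24·200000) = -486/390625 m
Load 3 — applied couple M₀=9 kN·m at a=4 m (b=L-a=8):
  y_3 = (R_Ax³/6 - M_Ax²/2 - M₀(x-a)²/2)/EI  [x>a] with R_A=1, M_A=0 = (1·(36/5)³/6 - 0·(36/5)²/2 - 9·((36/5)-4)²/2)/200000 = 63/781250 m
Load 4 — applied couple M₀=20 kN·m at a=8 m (b=L-a=4):
  y_4 = (R_Ax³/6 - M_Ax²/2)/EI  [x≤a] with R_A=20/9, M_A=20/3 = ((20/9)·(36/5)³/6 - (20/3)·(36/5)²/2)/200000 = -27/156250 m
Superposition: y = Σ y_i = -84204/48828125 m ≈ -0.001724 m

y(36/5) = -84204/48828125 m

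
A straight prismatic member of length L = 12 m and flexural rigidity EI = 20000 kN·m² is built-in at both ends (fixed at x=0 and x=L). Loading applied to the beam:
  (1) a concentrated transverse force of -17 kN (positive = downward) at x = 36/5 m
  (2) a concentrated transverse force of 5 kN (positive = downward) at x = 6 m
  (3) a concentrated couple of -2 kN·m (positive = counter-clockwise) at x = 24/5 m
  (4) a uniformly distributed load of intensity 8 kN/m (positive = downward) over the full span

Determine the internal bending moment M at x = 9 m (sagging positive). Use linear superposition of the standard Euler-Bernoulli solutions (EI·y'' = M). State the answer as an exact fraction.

Load 1 — point force P=-17 kN at a=36/5 m (b=L-a=24/5):
  M_1 = Pa²(a+3b)(L-x)/L³ - Pa²b/L²  [x>a] = (-17)·(36/5)²·((36/5)+3·(24/5))·(12-9)/12³ - (-17)·(36/5)²·(24/5)/12² = -459/125 kN·m
Load 2 — point force P=5 kN at a=6 m (b=L-a=6):
  M_2 = Pa²(a+3b)(L-x)/L³ - Pa²b/L²  [x>a] = 5·6²·(6+3·6)·(12-9)/12³ - 5·6²·6/12² = 0 kN·m
Load 3 — applied couple M₀=-2 kN·m at a=24/5 m (b=L-a=36/5):
  M_3 = R_Ax - M_A - M₀  [x>a] with R_A=-6/25, M_A=-6/25 = (-6/25)·9 - (-6/25) - (-2) = 2/25 kN·m
Load 4 — uniform load w=8 kN/m over full span:
  M_4 = wLx/2 - wL²/12 - wx²/2 = 8·12·9/2 - 8·12²/12 - 8·9²/2 = 12 kN·m
Superposition: M = Σ M_i = 1051/125 kN·m ≈ 8.408000 kN·m

M(9) = 1051/125 kN·m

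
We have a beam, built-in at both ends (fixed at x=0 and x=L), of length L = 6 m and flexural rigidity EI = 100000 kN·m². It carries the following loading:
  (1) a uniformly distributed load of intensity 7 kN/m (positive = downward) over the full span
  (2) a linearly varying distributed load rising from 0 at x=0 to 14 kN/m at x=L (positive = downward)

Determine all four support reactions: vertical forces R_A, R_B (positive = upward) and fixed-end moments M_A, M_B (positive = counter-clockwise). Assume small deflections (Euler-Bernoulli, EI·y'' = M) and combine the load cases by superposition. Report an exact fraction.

Load 1 — uniform load w=7 kN/m over full span:
  R_A = wL/2 = 7·6/2 = 21 kN
  M_A = wL²/12 = 7·6²/12 = 21 kN·m
  R_B = wL/2 = 7·6/2 = 21 kN
  M_B = -wL²/12 = -7·6²/12 = -21 kN·m
Load 2 — triangular load w₀=14 kN/m (0→w₀ over full span):
  R_A = 3w₀L/20 = 3·14·6/20 = 63/5 kN
  M_A = w₀L²/30 = 14·6²/30 = 84/5 kN·m
  R_B = 7w₀L/20 = 7·14·6/20 = 147/5 kN
  M_B = -w₀L²/20 = -14·6²/20 = -126/5 kN·m
Superposition: R_A = 168/5 kN, M_A = 189/5 kN·m, R_B = 252/5 kN, M_B = -231/5 kN·m

R_A = 168/5 kN, M_A = 189/5 kN·m, R_B = 252/5 kN, M_B = -231/5 kN·m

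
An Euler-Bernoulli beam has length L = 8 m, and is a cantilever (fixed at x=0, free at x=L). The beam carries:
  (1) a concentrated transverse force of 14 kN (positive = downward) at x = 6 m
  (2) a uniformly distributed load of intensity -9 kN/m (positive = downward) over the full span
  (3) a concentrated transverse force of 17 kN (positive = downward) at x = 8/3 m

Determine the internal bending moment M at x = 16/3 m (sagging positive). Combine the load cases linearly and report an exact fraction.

Load 1 — point force P=14 kN at a=6 m (b=L-a=2):
  M_1 = -P(a-x)  [x≤a] = -14·(6-(16/3)) = -28/3 kN·m
Load 2 — uniform load w=-9 kN/m over full span:
  M_2 = -w(L-x)²/2 = -(-9)·(8-(16/3))²/2 = 32 kN·m
Load 3 — point force P=17 kN at a=8/3 m (b=L-a=16/3):
  M_3 = 0  [x>a] = 0 kN·m
Superposition: M = Σ M_i = 68/3 kN·m ≈ 22.666667 kN·m

M(16/3) = 68/3 kN·m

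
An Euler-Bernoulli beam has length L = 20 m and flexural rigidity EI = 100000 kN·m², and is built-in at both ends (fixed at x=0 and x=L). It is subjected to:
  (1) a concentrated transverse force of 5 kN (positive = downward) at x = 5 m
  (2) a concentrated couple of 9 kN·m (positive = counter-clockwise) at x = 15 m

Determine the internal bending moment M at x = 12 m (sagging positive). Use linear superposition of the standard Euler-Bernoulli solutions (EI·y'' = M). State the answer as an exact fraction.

Load 1 — point force P=5 kN at a=5 m (b=L-a=15):
  M_1 = Pa²(a+3b)(L-x)/L³ - Pa²b/L²  [x>a] = 5·5²·(5+3·15)·(20-12)/20³ - 5·5²·15/20² = 25/16 kN·m
Load 2 — applied couple M₀=9 kN·m at a=15 m (b=L-a=5):
  M_2 = R_Ax - M_A  [x≤a] with R_A=81/160, M_A=45/16 = (81/160)·12 - (45/16) = 261/80 kN·m
Superposition: M = Σ M_i = 193/40 kN·m ≈ 4.825000 kN·m

M(12) = 193/40 kN·m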